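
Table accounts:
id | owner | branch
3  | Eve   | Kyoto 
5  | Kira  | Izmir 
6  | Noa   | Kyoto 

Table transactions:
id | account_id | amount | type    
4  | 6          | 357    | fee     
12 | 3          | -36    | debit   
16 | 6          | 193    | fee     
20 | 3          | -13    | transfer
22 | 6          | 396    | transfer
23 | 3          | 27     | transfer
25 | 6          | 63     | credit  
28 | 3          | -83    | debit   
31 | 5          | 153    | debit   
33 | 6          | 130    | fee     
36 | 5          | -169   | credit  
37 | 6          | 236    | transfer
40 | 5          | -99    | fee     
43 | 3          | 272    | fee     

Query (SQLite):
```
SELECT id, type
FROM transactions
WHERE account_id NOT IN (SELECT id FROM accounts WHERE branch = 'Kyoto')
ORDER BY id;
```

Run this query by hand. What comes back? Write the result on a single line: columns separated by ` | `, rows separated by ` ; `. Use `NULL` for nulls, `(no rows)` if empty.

Inner query: accounts.id where branch = 'Kyoto'.
Outer: keep transactions rows whose account_id is not in that set.
Inner query → {3, 6}

31 | debit ; 36 | credit ; 40 | fee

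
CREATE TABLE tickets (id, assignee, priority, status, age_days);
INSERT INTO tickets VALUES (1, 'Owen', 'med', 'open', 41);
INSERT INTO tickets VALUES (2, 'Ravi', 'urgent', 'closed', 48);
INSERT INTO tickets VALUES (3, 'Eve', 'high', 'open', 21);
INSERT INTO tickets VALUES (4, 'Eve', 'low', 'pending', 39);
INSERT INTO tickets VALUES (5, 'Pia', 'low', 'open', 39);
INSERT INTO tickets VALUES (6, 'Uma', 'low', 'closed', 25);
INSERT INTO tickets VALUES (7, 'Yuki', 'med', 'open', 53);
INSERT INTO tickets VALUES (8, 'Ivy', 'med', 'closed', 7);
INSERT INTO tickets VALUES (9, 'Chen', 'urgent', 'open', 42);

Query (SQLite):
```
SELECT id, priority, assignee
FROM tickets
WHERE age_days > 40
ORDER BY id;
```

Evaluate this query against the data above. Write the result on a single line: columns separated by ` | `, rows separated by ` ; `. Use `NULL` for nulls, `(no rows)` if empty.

1 | med | Owen ; 2 | urgent | Ravi ; 7 | med | Yuki ; 9 | urgent | Chen

age_days > 40: ids {1, 2, 7, 9}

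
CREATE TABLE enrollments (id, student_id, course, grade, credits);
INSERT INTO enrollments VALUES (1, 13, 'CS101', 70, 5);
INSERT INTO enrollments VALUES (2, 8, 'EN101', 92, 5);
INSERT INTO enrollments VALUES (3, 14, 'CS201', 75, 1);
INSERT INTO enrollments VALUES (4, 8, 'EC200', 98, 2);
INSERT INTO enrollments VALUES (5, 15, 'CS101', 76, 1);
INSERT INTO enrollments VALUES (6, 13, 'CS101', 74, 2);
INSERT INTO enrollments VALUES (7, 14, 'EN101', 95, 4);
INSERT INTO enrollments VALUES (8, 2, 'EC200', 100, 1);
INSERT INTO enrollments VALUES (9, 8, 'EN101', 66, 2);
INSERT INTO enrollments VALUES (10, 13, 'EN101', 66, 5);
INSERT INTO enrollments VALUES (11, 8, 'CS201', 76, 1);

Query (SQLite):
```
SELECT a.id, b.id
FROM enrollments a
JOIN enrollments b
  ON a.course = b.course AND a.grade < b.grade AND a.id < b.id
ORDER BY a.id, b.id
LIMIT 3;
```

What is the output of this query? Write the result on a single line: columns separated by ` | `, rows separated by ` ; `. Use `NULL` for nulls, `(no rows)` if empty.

1 | 5 ; 1 | 6 ; 2 | 7

Pairs (a,b) with same course, a.grade < b.grade, a.id < b.id.
course groups: CS101:{1,5,6} CS201:{3,11} EC200:{4,8} EN101:{2,7,9,10}
Ordered by (a.id, b.id); first 3.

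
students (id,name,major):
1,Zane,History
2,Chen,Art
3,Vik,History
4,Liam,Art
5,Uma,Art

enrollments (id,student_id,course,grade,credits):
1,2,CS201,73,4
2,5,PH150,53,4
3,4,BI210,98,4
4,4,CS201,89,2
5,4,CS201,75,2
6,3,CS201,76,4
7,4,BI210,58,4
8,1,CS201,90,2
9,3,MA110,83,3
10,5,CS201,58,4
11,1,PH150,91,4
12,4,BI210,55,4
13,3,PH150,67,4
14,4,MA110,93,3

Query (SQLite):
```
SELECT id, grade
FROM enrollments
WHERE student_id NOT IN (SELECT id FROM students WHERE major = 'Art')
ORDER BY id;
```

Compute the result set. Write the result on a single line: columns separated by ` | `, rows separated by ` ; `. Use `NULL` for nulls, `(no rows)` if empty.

Inner query: students.id where major = 'Art'.
Outer: keep enrollments rows whose student_id is not in that set.
Inner query → {2, 4, 5}

6 | 76 ; 8 | 90 ; 9 | 83 ; 11 | 91 ; 13 | 67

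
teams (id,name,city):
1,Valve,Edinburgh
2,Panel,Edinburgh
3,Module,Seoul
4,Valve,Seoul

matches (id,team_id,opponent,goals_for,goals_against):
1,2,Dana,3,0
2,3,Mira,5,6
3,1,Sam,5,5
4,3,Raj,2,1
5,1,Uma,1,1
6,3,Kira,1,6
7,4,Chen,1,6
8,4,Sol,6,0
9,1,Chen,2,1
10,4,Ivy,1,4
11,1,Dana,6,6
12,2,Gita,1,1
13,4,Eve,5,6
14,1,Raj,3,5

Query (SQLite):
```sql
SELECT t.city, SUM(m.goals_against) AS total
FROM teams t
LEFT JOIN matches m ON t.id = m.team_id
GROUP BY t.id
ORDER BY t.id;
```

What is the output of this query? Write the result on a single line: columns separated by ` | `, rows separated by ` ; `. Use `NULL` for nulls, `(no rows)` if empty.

LEFT JOIN keeps every teams row; unmatched ones get NULL for matches columns.
Group by teams.id and compute SUM(m.goals_against). SUM over an all-NULL group is NULL.
  1: ids {3, 5, 9, 11, 14} → SUM(m.goals_against)=18
  2: ids {1, 12} → SUM(m.goals_against)=1
  3: ids {2, 4, 6} → SUM(m.goals_against)=13
  4: ids {7, 8, 10, 13} → SUM(m.goals_against)=16

Edinburgh | 18 ; Edinburgh | 1 ; Seoul | 13 ; Seoul | 16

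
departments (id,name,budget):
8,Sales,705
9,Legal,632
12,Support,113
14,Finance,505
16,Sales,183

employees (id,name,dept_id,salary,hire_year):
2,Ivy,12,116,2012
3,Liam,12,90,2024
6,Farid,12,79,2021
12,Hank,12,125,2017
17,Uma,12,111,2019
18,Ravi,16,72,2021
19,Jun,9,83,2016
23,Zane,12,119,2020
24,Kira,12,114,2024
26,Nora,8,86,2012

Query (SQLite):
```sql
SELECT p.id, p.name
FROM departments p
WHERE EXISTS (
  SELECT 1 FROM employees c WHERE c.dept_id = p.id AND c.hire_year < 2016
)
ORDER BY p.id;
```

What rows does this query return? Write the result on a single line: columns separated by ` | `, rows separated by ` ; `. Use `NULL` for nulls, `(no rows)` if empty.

For each departments row, check whether any employees with matching dept_id has hire_year < 2016.
Keep rows where that is true.

8 | Sales ; 12 | Support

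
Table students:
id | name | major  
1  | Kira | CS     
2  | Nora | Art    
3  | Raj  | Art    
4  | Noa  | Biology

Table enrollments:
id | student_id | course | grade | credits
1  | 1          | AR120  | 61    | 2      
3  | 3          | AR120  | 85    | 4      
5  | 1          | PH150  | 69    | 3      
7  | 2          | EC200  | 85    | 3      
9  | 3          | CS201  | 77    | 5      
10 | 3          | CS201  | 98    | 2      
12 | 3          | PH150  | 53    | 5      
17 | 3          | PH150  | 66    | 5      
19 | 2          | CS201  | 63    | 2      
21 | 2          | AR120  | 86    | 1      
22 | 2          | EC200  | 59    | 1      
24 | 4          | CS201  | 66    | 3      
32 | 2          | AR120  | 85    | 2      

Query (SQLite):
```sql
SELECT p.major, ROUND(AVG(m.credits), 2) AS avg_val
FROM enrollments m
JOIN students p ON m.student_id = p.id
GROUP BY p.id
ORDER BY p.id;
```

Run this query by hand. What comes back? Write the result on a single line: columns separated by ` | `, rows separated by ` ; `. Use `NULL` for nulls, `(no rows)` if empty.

CS | 2.5 ; Art | 1.8 ; Art | 4.2 ; Biology | 3

Join each enrollments row to its students via student_id.
Group joined rows by students.id; compute ROUND(AVG(m.credits), 2) per group.
  1: ids {1, 5} → ROUND(AVG(m.credits), 2)=2.5
  2: ids {7, 19, 21, 22, 32} → ROUND(AVG(m.credits), 2)=1.8
  3: ids {3, 9, 10, 12, 17} → ROUND(AVG(m.credits), 2)=4.2
  4: ids {24} → ROUND(AVG(m.credits), 2)=3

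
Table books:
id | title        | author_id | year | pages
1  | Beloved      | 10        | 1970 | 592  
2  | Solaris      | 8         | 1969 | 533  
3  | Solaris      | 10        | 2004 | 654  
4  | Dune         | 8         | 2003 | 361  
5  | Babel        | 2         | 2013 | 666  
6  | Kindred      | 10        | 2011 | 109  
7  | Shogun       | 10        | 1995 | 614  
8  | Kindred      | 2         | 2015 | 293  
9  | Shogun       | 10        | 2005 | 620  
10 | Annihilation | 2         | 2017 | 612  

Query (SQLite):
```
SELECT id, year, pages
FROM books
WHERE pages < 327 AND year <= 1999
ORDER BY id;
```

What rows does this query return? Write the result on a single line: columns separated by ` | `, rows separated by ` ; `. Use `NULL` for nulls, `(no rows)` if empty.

(no rows)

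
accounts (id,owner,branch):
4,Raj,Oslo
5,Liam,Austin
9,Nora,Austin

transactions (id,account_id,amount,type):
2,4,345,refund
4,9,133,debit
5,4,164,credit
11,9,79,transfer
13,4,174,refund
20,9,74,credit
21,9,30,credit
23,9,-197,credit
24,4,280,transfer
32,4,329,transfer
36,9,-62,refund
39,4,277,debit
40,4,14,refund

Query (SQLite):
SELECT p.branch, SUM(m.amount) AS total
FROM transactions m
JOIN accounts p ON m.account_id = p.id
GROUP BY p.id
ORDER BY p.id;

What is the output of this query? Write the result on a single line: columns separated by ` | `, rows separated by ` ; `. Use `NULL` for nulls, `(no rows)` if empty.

Oslo | 1583 ; Austin | 57

Join each transactions row to its accounts via account_id.
Group joined rows by accounts.id; compute SUM(m.amount) per group.
  4: ids {2, 5, 13, 24, 32, 39, 40} → SUM(m.amount)=1583
  9: ids {4, 11, 20, 21, 23, 36} → SUM(m.amount)=57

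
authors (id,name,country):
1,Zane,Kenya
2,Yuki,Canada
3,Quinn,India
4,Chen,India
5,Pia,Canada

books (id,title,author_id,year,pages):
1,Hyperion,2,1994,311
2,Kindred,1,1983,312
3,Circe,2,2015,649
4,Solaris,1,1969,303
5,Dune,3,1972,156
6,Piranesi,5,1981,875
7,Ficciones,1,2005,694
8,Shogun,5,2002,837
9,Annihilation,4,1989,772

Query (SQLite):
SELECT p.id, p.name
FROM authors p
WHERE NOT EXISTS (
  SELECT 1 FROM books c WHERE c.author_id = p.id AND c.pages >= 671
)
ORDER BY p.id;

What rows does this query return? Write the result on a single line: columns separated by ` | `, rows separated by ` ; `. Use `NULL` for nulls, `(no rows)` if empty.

For each authors row, check whether any books with matching author_id has pages >= 671.
Keep rows where that is false.

2 | Yuki ; 3 | Quinn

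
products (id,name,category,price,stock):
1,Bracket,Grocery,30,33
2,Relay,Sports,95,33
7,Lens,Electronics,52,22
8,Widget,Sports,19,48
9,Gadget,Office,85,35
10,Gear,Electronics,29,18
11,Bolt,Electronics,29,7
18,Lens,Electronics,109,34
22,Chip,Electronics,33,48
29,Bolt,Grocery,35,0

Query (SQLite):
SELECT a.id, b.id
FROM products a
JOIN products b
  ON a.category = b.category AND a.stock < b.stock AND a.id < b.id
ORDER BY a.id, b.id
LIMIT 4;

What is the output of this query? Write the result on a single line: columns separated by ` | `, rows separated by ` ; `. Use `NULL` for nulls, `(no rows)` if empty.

2 | 8 ; 7 | 18 ; 7 | 22 ; 10 | 18

Pairs (a,b) with same category, a.stock < b.stock, a.id < b.id.
category groups: Electronics:{7,10,11,18,22} Grocery:{1,29} Office:{9} Sports:{2,8}
Ordered by (a.id, b.id); first 4.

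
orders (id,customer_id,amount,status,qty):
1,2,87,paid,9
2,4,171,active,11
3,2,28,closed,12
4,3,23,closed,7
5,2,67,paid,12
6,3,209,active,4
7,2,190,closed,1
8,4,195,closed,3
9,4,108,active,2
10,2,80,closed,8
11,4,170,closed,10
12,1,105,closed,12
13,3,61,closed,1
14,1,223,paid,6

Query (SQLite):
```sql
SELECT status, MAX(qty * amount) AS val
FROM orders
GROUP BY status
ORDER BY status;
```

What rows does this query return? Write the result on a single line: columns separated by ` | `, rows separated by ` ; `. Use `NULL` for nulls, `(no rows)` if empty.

active | 1881 ; closed | 1700 ; paid | 1338

For each row compute qty * amount.
Group by status; take MAX of the expression per group.
  active: ids {2, 6, 9} → MAX(qty * amount)=1881
  closed: ids {3, 4, 7, 8, 10, 11, 12, 13} → MAX(qty * amount)=1700
  paid: ids {1, 5, 14} → MAX(qty * amount)=1338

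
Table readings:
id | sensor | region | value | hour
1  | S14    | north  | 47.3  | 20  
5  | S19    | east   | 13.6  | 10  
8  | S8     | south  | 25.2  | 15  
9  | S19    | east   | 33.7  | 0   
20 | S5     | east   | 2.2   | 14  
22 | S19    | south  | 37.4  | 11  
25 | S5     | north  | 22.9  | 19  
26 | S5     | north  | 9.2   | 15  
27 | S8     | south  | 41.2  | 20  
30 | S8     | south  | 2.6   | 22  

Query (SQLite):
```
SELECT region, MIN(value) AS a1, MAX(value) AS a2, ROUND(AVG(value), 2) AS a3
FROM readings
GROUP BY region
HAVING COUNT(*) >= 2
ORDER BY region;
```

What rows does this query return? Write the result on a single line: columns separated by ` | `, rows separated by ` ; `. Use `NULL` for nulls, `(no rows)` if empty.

east | 2.2 | 33.7 | 16.5 ; north | 9.2 | 47.3 | 26.47 ; south | 2.6 | 41.2 | 26.6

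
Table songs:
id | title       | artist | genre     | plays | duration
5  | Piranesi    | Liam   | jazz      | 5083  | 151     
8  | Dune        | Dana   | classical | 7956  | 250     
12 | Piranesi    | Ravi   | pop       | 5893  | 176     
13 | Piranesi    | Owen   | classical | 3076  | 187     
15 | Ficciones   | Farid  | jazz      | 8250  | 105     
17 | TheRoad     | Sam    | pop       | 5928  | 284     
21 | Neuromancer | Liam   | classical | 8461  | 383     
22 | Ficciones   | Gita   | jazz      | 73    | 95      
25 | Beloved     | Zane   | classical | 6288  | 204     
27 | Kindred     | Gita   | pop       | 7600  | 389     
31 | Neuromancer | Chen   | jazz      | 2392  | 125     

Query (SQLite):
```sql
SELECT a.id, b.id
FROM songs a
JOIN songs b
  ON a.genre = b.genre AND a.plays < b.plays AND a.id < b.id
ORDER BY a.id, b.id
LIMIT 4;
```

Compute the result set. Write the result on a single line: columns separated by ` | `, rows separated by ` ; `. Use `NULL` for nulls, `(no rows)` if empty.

5 | 15 ; 8 | 21 ; 12 | 17 ; 12 | 27

Pairs (a,b) with same genre, a.plays < b.plays, a.id < b.id.
genre groups: classical:{8,13,21,25} jazz:{5,15,22,31} pop:{12,17,27}
Ordered by (a.id, b.id); first 4.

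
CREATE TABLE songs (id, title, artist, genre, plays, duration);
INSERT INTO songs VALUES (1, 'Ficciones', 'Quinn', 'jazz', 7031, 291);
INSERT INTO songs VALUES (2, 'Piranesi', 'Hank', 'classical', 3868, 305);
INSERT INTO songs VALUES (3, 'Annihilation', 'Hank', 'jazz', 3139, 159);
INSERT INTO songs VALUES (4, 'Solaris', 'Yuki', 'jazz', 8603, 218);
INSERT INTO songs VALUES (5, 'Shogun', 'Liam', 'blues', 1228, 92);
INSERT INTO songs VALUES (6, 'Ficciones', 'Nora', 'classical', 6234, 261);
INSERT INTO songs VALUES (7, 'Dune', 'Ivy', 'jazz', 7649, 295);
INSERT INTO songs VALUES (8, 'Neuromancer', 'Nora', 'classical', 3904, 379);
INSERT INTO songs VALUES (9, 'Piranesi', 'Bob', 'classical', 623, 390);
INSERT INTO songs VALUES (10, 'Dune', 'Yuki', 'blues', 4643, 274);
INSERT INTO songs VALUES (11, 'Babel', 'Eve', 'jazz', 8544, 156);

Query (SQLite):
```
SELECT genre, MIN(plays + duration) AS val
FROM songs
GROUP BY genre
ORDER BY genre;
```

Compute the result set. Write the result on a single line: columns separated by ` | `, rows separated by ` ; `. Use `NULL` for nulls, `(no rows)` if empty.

For each row compute plays + duration.
Group by genre; take MIN of the expression per group.
  blues: ids {5, 10} → MIN(plays + duration)=1320
  classical: ids {2, 6, 8, 9} → MIN(plays + duration)=1013
  jazz: ids {1, 3, 4, 7, 11} → MIN(plays + duration)=3298

blues | 1320 ; classical | 1013 ; jazz | 3298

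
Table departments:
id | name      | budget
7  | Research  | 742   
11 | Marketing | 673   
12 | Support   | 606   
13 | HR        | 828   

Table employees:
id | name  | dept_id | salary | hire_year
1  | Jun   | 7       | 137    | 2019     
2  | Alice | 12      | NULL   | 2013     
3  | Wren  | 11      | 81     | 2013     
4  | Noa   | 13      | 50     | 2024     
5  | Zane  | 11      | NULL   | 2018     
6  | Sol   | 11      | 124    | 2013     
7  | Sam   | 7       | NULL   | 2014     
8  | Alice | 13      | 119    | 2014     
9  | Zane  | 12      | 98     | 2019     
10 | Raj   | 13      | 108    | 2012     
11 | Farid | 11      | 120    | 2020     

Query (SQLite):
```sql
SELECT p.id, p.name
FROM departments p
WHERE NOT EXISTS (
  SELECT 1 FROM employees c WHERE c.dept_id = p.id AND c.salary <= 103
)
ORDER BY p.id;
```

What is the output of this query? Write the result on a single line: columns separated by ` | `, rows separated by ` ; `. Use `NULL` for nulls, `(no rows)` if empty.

7 | Research

For each departments row, check whether any employees with matching dept_id has salary <= 103.
Keep rows where that is false.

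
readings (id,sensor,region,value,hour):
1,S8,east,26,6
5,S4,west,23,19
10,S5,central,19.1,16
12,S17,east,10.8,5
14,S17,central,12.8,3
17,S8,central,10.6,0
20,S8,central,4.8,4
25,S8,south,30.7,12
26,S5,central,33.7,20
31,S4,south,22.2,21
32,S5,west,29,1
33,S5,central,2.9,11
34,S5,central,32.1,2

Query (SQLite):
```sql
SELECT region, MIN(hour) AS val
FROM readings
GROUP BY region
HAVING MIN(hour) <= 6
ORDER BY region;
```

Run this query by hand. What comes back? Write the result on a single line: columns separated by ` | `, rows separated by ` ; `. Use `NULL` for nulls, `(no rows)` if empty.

central | 0 ; east | 5 ; west | 1

Partition readings by region; compute MIN(hour) within each group.
HAVING: keep groups where MIN(hour) <= 6.
  central: ids {10, 14, 17, 20, 26, 33, 34} → MIN(hour)=0
  east: ids {1, 12} → MIN(hour)=5
  south: ids {25, 31} → MIN(hour)=12
  west: ids {5, 32} → MIN(hour)=1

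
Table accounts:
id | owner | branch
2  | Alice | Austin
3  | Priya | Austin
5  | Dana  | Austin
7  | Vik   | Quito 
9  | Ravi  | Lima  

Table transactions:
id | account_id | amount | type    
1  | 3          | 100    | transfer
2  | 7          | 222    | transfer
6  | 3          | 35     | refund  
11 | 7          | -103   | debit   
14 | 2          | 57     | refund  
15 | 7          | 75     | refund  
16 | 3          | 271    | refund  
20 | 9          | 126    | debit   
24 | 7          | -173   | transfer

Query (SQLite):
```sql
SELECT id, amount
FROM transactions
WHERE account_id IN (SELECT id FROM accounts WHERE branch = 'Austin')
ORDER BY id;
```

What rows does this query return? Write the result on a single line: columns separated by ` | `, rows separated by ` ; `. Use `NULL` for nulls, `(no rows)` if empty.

1 | 100 ; 6 | 35 ; 14 | 57 ; 16 | 271

Inner query: accounts.id where branch = 'Austin'.
Outer: keep transactions rows whose account_id is in that set.
Inner query → {2, 3, 5}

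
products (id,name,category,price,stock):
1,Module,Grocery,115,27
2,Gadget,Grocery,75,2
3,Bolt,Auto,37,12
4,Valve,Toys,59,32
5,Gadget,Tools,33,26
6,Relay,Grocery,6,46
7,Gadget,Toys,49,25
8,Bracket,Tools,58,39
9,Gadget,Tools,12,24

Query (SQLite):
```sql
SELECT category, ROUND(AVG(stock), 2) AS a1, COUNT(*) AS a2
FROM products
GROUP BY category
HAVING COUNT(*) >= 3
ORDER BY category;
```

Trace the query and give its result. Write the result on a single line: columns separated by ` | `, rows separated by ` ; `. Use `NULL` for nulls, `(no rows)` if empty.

Group products by category.
Per group compute: ROUND(AVG(stock), 2), COUNT(*).
HAVING: drop groups with fewer than 3 rows.
  Auto: ids {3} → ROUND(AVG(stock), 2)=12, COUNT(*)=1
  Grocery: ids {1, 2, 6} → ROUND(AVG(stock), 2)=25, COUNT(*)=3
  Tools: ids {5, 8, 9} → ROUND(AVG(stock), 2)=29.67, COUNT(*)=3
  Toys: ids {4, 7} → ROUND(AVG(stock), 2)=28.5, COUNT(*)=2

Grocery | 25 | 3 ; Tools | 29.67 | 3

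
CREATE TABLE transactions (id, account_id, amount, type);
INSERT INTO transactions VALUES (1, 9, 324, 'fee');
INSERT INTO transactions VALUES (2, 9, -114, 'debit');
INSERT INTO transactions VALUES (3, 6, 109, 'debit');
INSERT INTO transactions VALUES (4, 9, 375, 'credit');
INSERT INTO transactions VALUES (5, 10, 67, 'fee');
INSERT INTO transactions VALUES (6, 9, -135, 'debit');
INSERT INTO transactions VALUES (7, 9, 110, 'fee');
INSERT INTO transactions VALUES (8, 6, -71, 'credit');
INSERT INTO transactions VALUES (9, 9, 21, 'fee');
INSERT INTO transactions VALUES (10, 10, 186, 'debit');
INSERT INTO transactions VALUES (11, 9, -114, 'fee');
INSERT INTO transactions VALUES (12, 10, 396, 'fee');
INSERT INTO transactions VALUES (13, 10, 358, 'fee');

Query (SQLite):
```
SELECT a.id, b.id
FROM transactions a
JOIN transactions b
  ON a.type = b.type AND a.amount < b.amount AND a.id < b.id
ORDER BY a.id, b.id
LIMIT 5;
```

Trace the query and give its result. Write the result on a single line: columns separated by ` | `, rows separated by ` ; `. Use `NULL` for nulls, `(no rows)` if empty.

Pairs (a,b) with same type, a.amount < b.amount, a.id < b.id.
type groups: credit:{4,8} debit:{2,3,6,10} fee:{1,5,7,9,11,12,13}
Ordered by (a.id, b.id); first 5.

1 | 12 ; 1 | 13 ; 2 | 3 ; 2 | 10 ; 3 | 10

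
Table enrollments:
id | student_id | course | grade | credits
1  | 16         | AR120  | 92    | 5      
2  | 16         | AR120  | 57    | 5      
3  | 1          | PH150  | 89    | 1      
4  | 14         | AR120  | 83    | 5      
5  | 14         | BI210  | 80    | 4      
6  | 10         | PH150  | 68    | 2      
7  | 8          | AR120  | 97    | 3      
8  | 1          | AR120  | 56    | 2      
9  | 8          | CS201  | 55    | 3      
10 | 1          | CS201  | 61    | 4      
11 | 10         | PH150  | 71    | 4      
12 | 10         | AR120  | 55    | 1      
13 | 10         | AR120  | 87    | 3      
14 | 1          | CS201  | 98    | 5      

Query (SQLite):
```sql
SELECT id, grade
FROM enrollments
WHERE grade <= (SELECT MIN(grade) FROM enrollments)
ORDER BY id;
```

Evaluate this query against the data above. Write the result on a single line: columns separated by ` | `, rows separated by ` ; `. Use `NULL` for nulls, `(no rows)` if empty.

9 | 55 ; 12 | 55

Scalar subquery: MIN(grade) over all enrollments rows = 55.
Keep rows where grade <= that value.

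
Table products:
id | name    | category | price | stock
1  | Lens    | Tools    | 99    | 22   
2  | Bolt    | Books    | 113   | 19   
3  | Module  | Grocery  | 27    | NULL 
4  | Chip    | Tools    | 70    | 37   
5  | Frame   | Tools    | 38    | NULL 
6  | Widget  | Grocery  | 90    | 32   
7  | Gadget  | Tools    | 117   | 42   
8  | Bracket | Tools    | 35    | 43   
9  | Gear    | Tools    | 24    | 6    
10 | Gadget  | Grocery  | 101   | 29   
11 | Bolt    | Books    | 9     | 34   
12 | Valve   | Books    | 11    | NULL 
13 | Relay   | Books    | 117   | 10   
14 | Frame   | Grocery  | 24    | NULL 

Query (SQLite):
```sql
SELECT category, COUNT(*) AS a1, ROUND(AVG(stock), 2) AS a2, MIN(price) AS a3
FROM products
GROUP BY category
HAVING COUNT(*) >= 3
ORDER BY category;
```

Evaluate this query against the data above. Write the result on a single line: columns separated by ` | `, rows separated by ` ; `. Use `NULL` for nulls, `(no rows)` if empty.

Books | 4 | 21 | 9 ; Grocery | 4 | 30.5 | 24 ; Tools | 6 | 30 | 24

Group products by category.
Per group compute: COUNT(*), ROUND(AVG(stock), 2), MIN(price).
HAVING: drop groups with fewer than 3 rows.
  Books: ids {2, 11, 12, 13} → COUNT(*)=4, ROUND(AVG(stock), 2)=21, MIN(price)=9
  Grocery: ids {3, 6, 10, 14} → COUNT(*)=4, ROUND(AVG(stock), 2)=30.5, MIN(price)=24
  Tools: ids {1, 4, 5, 7, 8, 9} → COUNT(*)=6, ROUND(AVG(stock), 2)=30, MIN(price)=24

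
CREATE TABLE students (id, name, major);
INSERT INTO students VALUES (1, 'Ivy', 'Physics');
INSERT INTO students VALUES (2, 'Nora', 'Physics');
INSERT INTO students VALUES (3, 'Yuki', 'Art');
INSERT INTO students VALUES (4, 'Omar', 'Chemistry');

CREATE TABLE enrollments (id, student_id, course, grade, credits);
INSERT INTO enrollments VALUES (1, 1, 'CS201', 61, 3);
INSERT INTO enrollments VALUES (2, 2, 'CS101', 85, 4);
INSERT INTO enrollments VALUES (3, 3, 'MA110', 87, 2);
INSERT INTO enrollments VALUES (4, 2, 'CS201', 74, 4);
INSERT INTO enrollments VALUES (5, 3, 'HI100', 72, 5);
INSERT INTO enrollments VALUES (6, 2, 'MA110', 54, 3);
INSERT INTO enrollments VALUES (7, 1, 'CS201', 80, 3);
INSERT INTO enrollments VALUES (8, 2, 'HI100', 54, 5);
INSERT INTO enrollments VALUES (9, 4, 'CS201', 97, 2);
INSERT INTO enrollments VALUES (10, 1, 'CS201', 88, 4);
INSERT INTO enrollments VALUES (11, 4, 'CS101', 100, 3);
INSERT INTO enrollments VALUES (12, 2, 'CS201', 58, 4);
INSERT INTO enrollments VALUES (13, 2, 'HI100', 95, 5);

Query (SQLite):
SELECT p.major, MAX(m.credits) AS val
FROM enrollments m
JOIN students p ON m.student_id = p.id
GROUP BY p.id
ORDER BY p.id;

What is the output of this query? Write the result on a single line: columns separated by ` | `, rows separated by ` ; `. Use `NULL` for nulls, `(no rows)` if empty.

Physics | 4 ; Physics | 5 ; Art | 5 ; Chemistry | 3

Join each enrollments row to its students via student_id.
Group joined rows by students.id; compute MAX(m.credits) per group.
  1: ids {1, 7, 10} → MAX(m.credits)=4
  2: ids {2, 4, 6, 8, 12, 13} → MAX(m.credits)=5
  3: ids {3, 5} → MAX(m.credits)=5
  4: ids {9, 11} → MAX(m.credits)=3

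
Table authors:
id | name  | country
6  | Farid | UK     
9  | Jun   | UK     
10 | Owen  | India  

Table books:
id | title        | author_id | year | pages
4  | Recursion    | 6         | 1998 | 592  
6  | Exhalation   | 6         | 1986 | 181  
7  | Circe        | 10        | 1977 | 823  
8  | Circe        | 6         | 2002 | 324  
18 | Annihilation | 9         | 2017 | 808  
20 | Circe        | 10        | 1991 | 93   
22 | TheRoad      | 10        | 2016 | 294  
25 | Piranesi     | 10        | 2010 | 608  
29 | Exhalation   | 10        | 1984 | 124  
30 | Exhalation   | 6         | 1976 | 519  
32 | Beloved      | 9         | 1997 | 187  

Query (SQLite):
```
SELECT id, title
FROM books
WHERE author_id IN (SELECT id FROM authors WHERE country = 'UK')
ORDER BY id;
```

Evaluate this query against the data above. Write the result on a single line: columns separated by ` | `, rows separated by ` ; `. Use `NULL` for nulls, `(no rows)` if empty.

4 | Recursion ; 6 | Exhalation ; 8 | Circe ; 18 | Annihilation ; 30 | Exhalation ; 32 | Beloved

Inner query: authors.id where country = 'UK'.
Outer: keep books rows whose author_id is in that set.
Inner query → {6, 9}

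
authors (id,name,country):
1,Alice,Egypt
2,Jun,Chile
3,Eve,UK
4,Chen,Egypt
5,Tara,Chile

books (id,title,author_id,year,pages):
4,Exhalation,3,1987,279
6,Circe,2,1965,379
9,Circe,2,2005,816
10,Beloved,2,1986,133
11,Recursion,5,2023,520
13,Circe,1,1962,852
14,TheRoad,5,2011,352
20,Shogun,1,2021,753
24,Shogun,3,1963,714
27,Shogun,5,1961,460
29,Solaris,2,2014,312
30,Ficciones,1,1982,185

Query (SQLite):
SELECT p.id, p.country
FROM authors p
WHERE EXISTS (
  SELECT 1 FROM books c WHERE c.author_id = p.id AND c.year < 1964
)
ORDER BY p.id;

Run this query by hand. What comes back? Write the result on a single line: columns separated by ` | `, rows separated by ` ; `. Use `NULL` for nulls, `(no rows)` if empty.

1 | Egypt ; 3 | UK ; 5 | Chile

For each authors row, check whether any books with matching author_id has year < 1964.
Keep rows where that is true.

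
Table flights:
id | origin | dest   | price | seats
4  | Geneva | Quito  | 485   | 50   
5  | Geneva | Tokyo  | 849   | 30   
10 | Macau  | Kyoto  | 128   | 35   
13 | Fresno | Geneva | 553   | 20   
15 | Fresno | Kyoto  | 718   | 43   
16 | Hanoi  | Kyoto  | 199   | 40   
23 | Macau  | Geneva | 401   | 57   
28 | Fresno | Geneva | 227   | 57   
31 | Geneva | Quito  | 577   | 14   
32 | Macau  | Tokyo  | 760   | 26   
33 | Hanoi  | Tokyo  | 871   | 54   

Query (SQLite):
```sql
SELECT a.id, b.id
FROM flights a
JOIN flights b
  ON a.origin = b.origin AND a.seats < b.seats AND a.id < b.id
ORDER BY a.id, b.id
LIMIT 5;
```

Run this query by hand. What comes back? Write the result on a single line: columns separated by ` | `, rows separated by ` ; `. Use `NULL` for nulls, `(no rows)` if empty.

Pairs (a,b) with same origin, a.seats < b.seats, a.id < b.id.
origin groups: Fresno:{13,15,28} Geneva:{4,5,31} Hanoi:{16,33} Macau:{10,23,32}
Ordered by (a.id, b.id); first 5.

10 | 23 ; 13 | 15 ; 13 | 28 ; 15 | 28 ; 16 | 33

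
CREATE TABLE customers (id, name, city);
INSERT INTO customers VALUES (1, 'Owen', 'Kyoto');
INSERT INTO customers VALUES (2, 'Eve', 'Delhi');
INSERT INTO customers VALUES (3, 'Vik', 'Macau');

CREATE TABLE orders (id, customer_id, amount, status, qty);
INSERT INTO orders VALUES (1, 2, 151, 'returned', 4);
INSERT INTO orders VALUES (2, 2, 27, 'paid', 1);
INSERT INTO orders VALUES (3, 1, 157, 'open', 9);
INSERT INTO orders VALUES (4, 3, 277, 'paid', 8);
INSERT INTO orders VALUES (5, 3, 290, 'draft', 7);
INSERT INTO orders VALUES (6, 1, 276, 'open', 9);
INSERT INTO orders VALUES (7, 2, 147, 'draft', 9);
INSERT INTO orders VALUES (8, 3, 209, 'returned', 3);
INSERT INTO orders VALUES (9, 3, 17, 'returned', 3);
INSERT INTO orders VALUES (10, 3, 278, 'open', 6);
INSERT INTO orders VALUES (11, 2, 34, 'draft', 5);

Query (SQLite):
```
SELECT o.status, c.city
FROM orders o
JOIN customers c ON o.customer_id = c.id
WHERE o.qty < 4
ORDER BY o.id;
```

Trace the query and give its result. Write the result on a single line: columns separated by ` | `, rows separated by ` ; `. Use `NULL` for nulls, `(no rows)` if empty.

paid | Delhi ; returned | Macau ; returned | Macau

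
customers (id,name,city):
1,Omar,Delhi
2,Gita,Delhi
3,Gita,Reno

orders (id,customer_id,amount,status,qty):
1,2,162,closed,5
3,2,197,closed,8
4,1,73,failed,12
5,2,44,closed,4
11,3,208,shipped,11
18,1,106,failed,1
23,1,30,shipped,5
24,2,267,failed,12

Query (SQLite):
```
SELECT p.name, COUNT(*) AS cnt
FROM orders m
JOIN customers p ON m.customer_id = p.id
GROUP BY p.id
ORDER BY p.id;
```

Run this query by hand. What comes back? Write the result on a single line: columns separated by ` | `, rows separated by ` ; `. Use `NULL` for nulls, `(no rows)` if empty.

Omar | 3 ; Gita | 4 ; Gita | 1

Join each orders row to its customers via customer_id.
Group joined rows by customers.id; compute COUNT(*) per group.
  1: ids {4, 18, 23} → COUNT(*)=3
  2: ids {1, 3, 5, 24} → COUNT(*)=4
  3: ids {11} → COUNT(*)=1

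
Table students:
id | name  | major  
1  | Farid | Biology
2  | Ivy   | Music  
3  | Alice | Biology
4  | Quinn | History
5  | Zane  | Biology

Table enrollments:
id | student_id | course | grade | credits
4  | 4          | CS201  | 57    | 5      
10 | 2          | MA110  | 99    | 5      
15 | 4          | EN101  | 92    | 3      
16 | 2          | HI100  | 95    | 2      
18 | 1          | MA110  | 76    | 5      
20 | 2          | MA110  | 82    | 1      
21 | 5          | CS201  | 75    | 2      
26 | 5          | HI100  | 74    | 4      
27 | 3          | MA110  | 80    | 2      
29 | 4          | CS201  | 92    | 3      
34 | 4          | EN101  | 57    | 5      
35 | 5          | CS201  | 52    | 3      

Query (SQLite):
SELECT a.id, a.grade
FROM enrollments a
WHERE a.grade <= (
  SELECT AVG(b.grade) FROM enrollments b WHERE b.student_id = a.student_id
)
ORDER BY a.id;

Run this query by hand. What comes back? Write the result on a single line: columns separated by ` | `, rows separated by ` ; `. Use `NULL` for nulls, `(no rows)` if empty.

4 | 57 ; 18 | 76 ; 20 | 82 ; 27 | 80 ; 34 | 57 ; 35 | 52

For each enrollments row a, compute AVG(grade) over rows sharing a.student_id.
Keep row a if a.grade <= that per-group AVG.
  student_id=1: AVG(grade) = 76.0
  student_id=2: AVG(grade) = 92.0
  student_id=3: AVG(grade) = 80.0
  student_id=4: AVG(grade) = 74.5
  student_id=5: AVG(grade) = 67.0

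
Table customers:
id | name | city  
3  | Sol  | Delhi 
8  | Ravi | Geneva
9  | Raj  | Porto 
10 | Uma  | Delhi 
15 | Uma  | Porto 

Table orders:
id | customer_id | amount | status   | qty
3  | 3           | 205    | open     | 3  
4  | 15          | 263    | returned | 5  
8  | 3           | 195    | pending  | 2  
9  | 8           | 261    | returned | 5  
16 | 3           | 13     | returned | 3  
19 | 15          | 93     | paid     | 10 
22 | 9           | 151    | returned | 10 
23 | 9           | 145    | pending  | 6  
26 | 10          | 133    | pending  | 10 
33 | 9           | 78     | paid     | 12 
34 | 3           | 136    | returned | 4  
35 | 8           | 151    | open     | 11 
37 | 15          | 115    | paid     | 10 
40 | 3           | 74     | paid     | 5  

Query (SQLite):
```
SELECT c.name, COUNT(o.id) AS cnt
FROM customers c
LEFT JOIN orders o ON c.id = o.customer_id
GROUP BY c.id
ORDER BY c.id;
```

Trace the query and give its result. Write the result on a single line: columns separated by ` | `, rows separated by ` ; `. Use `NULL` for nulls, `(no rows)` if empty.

Sol | 5 ; Ravi | 2 ; Raj | 3 ; Uma | 1 ; Uma | 3

LEFT JOIN keeps every customers row; unmatched ones get NULL for orders columns.
Group by customers.id and compute COUNT(o.id). COUNT(col) of an all-NULL group is 0.
  3: ids {3, 8, 16, 34, 40} → COUNT(o.id)=5
  8: ids {9, 35} → COUNT(o.id)=2
  9: ids {22, 23, 33} → COUNT(o.id)=3
  10: ids {26} → COUNT(o.id)=1
  15: ids {4, 19, 37} → COUNT(o.id)=3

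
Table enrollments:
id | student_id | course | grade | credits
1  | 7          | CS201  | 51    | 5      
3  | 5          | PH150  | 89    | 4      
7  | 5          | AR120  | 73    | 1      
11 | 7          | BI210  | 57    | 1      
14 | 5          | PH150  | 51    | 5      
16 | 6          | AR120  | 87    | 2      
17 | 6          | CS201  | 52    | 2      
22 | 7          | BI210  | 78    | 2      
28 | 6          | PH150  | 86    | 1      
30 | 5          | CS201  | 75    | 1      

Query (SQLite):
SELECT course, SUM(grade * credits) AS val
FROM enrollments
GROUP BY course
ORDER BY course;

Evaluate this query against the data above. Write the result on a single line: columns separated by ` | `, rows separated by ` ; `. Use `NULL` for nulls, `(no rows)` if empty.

AR120 | 247 ; BI210 | 213 ; CS201 | 434 ; PH150 | 697

For each row compute grade * credits.
Group by course; take SUM of the expression per group.
  AR120: ids {7, 16} → SUM(grade * credits)=247
  BI210: ids {11, 22} → SUM(grade * credits)=213
  CS201: ids {1, 17, 30} → SUM(grade * credits)=434
  PH150: ids {3, 14, 28} → SUM(grade * credits)=697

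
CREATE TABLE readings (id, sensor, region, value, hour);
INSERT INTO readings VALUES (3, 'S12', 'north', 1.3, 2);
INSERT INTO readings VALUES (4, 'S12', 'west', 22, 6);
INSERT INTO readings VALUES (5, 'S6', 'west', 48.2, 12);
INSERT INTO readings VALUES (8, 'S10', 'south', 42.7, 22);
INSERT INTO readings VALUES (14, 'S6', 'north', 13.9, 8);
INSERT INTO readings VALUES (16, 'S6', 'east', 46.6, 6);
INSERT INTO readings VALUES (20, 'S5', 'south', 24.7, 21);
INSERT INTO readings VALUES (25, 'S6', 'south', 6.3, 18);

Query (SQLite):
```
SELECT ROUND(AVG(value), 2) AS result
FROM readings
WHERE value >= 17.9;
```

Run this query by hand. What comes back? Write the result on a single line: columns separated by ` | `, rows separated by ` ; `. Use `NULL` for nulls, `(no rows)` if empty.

Rows where value >= 17.9 → value values: [22, 48.2, 42.7, 46.6, 24.7].
AVG = 184.2 / 5 (rounded to 2 dp).

36.84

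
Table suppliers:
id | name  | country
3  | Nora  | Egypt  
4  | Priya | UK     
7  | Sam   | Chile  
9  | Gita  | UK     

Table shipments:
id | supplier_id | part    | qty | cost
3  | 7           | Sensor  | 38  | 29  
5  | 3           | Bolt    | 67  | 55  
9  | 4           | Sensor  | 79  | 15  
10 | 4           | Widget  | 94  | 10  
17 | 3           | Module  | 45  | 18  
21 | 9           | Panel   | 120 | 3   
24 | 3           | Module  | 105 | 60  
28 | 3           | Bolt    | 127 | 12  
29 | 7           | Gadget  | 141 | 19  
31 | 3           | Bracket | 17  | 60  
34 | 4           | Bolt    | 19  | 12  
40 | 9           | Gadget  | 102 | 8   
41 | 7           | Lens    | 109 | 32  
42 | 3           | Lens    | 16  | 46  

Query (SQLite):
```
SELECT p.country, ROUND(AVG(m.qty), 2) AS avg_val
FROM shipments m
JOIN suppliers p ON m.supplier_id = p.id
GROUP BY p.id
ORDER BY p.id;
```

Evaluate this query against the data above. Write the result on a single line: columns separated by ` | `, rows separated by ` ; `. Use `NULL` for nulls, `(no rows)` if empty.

Egypt | 62.83 ; UK | 64 ; Chile | 96 ; UK | 111

Join each shipments row to its suppliers via supplier_id.
Group joined rows by suppliers.id; compute ROUND(AVG(m.qty), 2) per group.
  3: ids {5, 17, 24, 28, 31, 42} → ROUND(AVG(m.qty), 2)=62.83
  4: ids {9, 10, 34} → ROUND(AVG(m.qty), 2)=64
  7: ids {3, 29, 41} → ROUND(AVG(m.qty), 2)=96
  9: ids {21, 40} → ROUND(AVG(m.qty), 2)=111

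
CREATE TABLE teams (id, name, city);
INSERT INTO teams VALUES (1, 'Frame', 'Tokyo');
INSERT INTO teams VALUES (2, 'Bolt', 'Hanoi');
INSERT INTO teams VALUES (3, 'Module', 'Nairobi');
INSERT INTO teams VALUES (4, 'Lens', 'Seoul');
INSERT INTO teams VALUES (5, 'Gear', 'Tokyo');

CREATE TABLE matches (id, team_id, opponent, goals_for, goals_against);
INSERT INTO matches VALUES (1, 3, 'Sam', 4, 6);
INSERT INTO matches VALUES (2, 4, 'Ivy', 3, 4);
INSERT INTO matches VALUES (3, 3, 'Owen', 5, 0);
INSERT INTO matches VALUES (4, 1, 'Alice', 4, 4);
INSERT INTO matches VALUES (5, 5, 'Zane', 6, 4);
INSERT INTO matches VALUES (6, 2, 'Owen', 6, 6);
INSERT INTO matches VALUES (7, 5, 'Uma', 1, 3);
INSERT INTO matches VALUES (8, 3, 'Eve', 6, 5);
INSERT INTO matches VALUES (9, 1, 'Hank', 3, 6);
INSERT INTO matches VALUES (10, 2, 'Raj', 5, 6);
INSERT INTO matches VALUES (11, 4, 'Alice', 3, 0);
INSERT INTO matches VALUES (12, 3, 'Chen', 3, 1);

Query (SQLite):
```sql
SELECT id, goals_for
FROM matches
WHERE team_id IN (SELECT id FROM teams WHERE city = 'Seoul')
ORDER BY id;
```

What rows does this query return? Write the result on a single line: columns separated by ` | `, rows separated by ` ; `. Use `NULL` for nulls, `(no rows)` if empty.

2 | 3 ; 11 | 3

Inner query: teams.id where city = 'Seoul'.
Outer: keep matches rows whose team_id is in that set.
Inner query → {4}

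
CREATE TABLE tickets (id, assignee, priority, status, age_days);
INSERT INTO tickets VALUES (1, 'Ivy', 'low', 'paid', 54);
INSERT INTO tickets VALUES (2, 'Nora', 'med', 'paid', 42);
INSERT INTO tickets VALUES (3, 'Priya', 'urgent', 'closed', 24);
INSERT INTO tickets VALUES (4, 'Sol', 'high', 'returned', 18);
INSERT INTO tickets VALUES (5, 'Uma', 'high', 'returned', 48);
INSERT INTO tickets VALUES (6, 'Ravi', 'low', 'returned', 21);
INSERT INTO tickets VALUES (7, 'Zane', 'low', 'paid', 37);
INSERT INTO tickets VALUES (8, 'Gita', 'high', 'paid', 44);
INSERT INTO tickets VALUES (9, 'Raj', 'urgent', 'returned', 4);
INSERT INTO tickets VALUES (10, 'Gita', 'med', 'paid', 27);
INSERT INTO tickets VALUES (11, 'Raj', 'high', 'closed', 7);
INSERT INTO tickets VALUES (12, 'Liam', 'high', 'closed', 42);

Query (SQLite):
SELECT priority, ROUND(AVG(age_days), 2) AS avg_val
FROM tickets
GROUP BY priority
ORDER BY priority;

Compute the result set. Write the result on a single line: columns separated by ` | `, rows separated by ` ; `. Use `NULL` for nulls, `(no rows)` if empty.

Partition tickets by priority; compute ROUND(AVG(age_days), 2) within each group.
  high: ids {4, 5, 8, 11, 12} → ROUND(AVG(age_days), 2)=31.8
  low: ids {1, 6, 7} → ROUND(AVG(age_days), 2)=37.33
  med: ids {2, 10} → ROUND(AVG(age_days), 2)=34.5
  urgent: ids {3, 9} → ROUND(AVG(age_days), 2)=14

high | 31.8 ; low | 37.33 ; med | 34.5 ; urgent | 14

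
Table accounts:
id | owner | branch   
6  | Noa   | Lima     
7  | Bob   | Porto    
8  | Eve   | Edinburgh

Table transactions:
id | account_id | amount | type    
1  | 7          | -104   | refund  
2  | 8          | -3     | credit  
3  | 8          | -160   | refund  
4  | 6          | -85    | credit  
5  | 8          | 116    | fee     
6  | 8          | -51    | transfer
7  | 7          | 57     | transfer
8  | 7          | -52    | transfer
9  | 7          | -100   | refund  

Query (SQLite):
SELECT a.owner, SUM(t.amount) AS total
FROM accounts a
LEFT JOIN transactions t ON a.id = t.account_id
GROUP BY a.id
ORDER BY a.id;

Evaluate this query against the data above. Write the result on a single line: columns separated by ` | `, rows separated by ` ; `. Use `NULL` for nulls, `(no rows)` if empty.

LEFT JOIN keeps every accounts row; unmatched ones get NULL for transactions columns.
Group by accounts.id and compute SUM(t.amount). SUM over an all-NULL group is NULL.
  6: ids {4} → SUM(t.amount)=-85
  7: ids {1, 7, 8, 9} → SUM(t.amount)=-199
  8: ids {2, 3, 5, 6} → SUM(t.amount)=-98

Noa | -85 ; Bob | -199 ; Eve | -98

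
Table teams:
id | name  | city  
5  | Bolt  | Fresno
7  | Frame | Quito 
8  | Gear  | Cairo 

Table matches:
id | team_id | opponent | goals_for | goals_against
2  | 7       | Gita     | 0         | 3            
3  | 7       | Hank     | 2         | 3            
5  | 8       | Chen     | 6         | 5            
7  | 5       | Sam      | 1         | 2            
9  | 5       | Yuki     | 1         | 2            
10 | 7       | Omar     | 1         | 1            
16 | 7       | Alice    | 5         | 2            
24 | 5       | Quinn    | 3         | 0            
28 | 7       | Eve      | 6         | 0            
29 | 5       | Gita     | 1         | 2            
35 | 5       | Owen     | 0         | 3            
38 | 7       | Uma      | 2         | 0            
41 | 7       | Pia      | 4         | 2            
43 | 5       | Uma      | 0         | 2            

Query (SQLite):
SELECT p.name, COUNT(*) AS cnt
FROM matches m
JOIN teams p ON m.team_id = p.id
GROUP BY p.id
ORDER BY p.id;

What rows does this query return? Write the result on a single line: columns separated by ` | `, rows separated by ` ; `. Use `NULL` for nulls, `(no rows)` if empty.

Join each matches row to its teams via team_id.
Group joined rows by teams.id; compute COUNT(*) per group.
  5: ids {7, 9, 24, 29, 35, 43} → COUNT(*)=6
  7: ids {2, 3, 10, 16, 28, 38, 41} → COUNT(*)=7
  8: ids {5} → COUNT(*)=1

Bolt | 6 ; Frame | 7 ; Gear | 1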